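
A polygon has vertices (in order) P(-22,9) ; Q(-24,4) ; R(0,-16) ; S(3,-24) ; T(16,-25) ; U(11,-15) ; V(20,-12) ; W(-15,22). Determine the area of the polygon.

840.5

Apply the shoelace formula: 2A = Σ (x_i·y_{i+1} − x_{i+1}·y_i), indices taken mod 8.
Cross-terms: 128, 384, 48, 309, 35, 168, 260, 349  ⇒  Σ = 1681
Area = |Σ|/2 = 840.5.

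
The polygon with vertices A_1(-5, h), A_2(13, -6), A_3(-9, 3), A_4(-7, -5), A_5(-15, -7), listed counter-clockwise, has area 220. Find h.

-15

The doubled signed area Σ (x_i y_{i+1} − x_{i+1} y_i) is linear in h.
With h=0 it equals 20; the coefficient of h is -28 (from the two edges through A_1).
So -28·h + 20 = 2·220 = 440 ⇒ h = -15.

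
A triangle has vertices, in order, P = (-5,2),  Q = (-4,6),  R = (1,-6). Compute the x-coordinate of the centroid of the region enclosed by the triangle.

-8/3

Apply the shoelace formula. First the cross-terms c_i = x_i·y_{i+1} − x_{i+1}·y_i:
  -22, 18, -28  ⇒  2A = -32, A = -16.
Then Σ (x_i + x_{i+1})·c_i = 256, so x̄ = 256 / (6·(-16)) = -8/3.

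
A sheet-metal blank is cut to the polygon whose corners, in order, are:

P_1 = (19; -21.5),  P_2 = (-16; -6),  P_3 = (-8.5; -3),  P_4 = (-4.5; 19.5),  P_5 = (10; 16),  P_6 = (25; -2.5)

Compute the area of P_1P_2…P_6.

911.125

Apply the shoelace (surveyor's) formula: 2A = Σ (x_i·y_{i+1} − x_{i+1}·y_i), indices taken mod 6.
P_1→P_2: (19)(-6) − (-16)(-21.5) = -458
P_2→P_3: (-16)(-3) − (-8.5)(-6) = -3
P_3→P_4: (-8.5)(19.5) − (-4.5)(-3) = -179.25
P_4→P_5: (-4.5)(16) − (10)(19.5) = -267
P_5→P_6: (10)(-2.5) − (25)(16) = -425
P_6→P_1: (25)(-21.5) − (19)(-2.5) = -490
Σ = -1822.25
Area = |Σ|/2 = 911.125.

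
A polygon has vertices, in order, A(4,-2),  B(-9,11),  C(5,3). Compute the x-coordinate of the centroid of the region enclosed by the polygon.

0

Apply the surveyor's formula. First the cross-terms c_i = x_i·y_{i+1} − x_{i+1}·y_i:
  26, -82, -22  ⇒  2A = -78, A = -39.
Then Σ (x_i + x_{i+1})·c_i = 0, so x̄ = 0 / (6·(-39)) = 0.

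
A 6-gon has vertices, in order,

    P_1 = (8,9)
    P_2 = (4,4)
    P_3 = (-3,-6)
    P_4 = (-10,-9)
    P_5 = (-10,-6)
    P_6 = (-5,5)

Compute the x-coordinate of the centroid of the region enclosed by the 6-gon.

-319/122

Apply Gauss's area formula. First the cross-terms c_i = x_i·y_{i+1} − x_{i+1}·y_i:
  -4, -12, -33, -30, -80, -85  ⇒  2A = -244, A = -122.
Then Σ (x_i + x_{i+1})·c_i = 1914, so x̄ = 1914 / (6·(-122)) = -319/122.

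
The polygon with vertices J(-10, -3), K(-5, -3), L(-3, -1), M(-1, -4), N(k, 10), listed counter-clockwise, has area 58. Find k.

Write out the shoelace sum; only the two edges meeting at N involve k:
2·Area = [((-1)·10 − k·(-4)) + (k·(-3) − (-10)·10)] + 22
       = 1·k + 112 = 116
⇒ k = 4.

4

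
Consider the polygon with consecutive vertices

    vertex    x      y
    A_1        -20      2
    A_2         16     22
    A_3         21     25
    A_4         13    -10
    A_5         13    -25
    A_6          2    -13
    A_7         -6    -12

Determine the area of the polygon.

Apply the shoelace formula: 2A = Σ (x_i·y_{i+1} − x_{i+1}·y_i), indices taken mod 7.
Σ = (-472) + (-62) + (-535) + (-195) + (-119) + (-102) + (-252) = -1737
Area = |Σ|/2 = 868.5.

868.5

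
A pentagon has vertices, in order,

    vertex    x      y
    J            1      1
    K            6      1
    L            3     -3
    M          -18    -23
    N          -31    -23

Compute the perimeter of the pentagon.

92

|JK| = √((5)² + (0)²) = √25 = 5
|KL| = √((-3)² + (-4)²) = √25 = 5
|LM| = √((-21)² + (-20)²) = √841 = 29
|MN| = √((-13)² + (0)²) = √169 = 13
|NJ| = √((32)² + (24)²) = √1600 = 40
Perimeter = 5 + 5 + 29 + 13 + 40 = 92.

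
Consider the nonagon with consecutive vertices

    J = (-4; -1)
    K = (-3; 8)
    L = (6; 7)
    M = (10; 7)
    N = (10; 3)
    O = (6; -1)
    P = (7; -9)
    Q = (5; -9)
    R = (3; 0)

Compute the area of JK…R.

Σ = (-35) + (-69) + (-28) + (-40) + (-28) + (-47) + (-18) + (27) + (-3) = -241
Area = |Σ|/2 = 120.5.

120.5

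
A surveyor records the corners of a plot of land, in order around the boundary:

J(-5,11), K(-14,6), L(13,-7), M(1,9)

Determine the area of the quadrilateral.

Σ = (124) + (20) + (124) + (56) = 324
Area = |Σ|/2 = 162.

162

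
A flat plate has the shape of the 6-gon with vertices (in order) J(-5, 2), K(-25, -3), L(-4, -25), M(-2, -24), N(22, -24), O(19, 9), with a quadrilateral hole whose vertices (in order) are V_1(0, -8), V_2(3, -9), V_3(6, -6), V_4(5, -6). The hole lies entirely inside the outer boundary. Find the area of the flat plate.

Outer boundary:
Σ = (65) + (613) + (46) + (576) + (654) + (83) = 2037
Area = |Σ|/2 = 1018.5.
Hole:
Apply the surveyor's formula: 2A = Σ (x_i·y_{i+1} − x_{i+1}·y_i), indices taken mod 4.
V_1→V_2: (0)(-9) − (3)(-8) = 24
V_2→V_3: (3)(-6) − (6)(-9) = 36
V_3→V_4: (6)(-6) − (5)(-6) = -6
V_4→V_1: (5)(-8) − (0)(-6) = -40
Σ = 14
Area = |Σ|/2 = 7.
Net area = 1018.5 − 7 = 1011.5.

1011.5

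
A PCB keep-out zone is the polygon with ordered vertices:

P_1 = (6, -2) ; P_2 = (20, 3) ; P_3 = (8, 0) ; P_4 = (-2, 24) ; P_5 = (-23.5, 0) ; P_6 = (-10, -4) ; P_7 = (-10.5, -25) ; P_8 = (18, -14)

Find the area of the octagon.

Σ = (58) + (-24) + (192) + (564) + (94) + (208) + (597) + (48) = 1737
Area = |Σ|/2 = 868.5.

868.5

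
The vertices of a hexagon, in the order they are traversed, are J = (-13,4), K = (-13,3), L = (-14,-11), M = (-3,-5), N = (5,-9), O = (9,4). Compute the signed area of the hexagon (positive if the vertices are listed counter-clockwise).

238

J→K: (-13)(3) − (-13)(4) = 13
K→L: (-13)(-11) − (-14)(3) = 185
L→M: (-14)(-5) − (-3)(-11) = 37
M→N: (-3)(-9) − (5)(-5) = 52
N→O: (5)(4) − (9)(-9) = 101
O→J: (9)(4) − (-13)(4) = 88
Σ = 476
Signed area = Σ/2 = 238 (positive ⇒ counter-clockwise traversal).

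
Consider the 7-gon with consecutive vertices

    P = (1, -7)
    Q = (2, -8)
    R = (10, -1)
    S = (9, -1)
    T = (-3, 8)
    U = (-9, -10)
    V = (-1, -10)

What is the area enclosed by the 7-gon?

175.5

Σ = (6) + (78) + (-1) + (69) + (102) + (80) + (17) = 351
Area = |Σ|/2 = 175.5.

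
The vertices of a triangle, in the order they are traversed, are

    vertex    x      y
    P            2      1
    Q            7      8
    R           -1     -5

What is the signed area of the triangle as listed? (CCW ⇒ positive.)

-4.5

Σ = (9) + (-27) + (9) = -9
Signed area = Σ/2 = -4.5 (negative ⇒ clockwise traversal).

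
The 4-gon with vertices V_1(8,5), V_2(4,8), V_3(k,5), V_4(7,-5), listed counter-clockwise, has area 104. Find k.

-8

Write out the shoelace sum; only the two edges meeting at V_3 involve k:
2·Area = [(4·5 − k·8) + (k·(-5) − 7·5)] + 119
       = -13·k + 104 = 208
⇒ k = -8.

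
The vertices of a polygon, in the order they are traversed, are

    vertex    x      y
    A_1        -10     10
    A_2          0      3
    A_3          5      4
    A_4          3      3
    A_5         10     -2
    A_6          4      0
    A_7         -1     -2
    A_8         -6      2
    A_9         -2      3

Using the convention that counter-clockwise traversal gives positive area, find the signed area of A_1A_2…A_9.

Apply the shoelace (surveyor's) formula: 2A = Σ (x_i·y_{i+1} − x_{i+1}·y_i), indices taken mod 9.
Σ = (-30) + (-15) + (3) + (-36) + (8) + (-8) + (-14) + (-14) + (10) = -96
Signed area = Σ/2 = -48 (negative ⇒ clockwise traversal).

-48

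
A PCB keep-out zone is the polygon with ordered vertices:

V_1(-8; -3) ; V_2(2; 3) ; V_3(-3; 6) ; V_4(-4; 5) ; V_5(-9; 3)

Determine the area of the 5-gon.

Cross-terms: -18, 21, 9, 33, 51  ⇒  Σ = 96
Area = |Σ|/2 = 48.

48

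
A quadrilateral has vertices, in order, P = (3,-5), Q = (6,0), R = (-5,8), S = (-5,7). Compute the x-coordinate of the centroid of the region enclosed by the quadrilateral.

260/261

Apply the shoelace formula. First the cross-terms c_i = x_i·y_{i+1} − x_{i+1}·y_i:
  30, 48, 5, 4  ⇒  2A = 87, A = 43.5.
Then Σ (x_i + x_{i+1})·c_i = 260, so x̄ = 260 / (6·43.5) = 260/261.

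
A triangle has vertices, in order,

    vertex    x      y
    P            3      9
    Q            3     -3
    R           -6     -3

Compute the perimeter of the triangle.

|PQ| = √((0)² + (-12)²) = √144 = 12
|QR| = √((-9)² + (0)²) = √81 = 9
|RP| = √((9)² + (12)²) = √225 = 15
Perimeter = 12 + 9 + 15 = 36.

36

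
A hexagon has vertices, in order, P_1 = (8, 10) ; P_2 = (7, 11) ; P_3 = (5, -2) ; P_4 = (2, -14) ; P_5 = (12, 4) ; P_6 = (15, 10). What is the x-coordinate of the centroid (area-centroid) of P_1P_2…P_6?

1558/189

Apply the surveyor's formula. First the cross-terms c_i = x_i·y_{i+1} − x_{i+1}·y_i:
  18, -69, -66, 176, 60, 70  ⇒  2A = 189, A = 94.5.
Then Σ (x_i + x_{i+1})·c_i = 4674, so x̄ = 4674 / (6·94.5) = 1558/189.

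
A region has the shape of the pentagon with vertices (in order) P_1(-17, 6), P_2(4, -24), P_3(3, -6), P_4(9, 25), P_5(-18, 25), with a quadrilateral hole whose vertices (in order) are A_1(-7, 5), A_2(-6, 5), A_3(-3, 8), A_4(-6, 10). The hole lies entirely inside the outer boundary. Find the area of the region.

766.5

Outer boundary:
Apply the shoelace formula: 2A = Σ (x_i·y_{i+1} − x_{i+1}·y_i), indices taken mod 5.
Σ = (384) + (48) + (129) + (675) + (317) = 1553
Area = |Σ|/2 = 776.5.
Hole:
Cross-terms: -5, -33, 18, 40  ⇒  Σ = 20
Area = |Σ|/2 = 10.
Net area = 776.5 − 10 = 766.5.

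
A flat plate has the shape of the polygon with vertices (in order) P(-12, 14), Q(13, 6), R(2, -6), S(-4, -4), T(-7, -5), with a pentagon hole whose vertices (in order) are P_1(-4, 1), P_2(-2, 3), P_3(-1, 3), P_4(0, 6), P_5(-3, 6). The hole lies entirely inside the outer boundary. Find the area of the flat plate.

Outer boundary:
Apply the shoelace (surveyor's) formula: 2A = Σ (x_i·y_{i+1} − x_{i+1}·y_i), indices taken mod 5.
P→Q: (-12)(6) − (13)(14) = -254
Q→R: (13)(-6) − (2)(6) = -90
R→S: (2)(-4) − (-4)(-6) = -32
S→T: (-4)(-5) − (-7)(-4) = -8
T→P: (-7)(14) − (-12)(-5) = -158
Σ = -542
Area = |Σ|/2 = 271.
Hole:
Apply the shoelace (surveyor's) formula: 2A = Σ (x_i·y_{i+1} − x_{i+1}·y_i), indices taken mod 5.
P_1→P_2: (-4)(3) − (-2)(1) = -10
P_2→P_3: (-2)(3) − (-1)(3) = -3
P_3→P_4: (-1)(6) − (0)(3) = -6
P_4→P_5: (0)(6) − (-3)(6) = 18
P_5→P_1: (-3)(1) − (-4)(6) = 21
Σ = 20
Area = |Σ|/2 = 10.
Net area = 271 − 10 = 261.

261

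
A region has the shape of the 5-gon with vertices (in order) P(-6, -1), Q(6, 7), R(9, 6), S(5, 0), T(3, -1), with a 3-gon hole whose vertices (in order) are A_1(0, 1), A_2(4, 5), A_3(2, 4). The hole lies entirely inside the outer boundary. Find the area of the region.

51.5

Outer boundary:
Apply the shoelace (surveyor's) formula: 2A = Σ (x_i·y_{i+1} − x_{i+1}·y_i), indices taken mod 5.
Σ = (-36) + (-27) + (-30) + (-5) + (-9) = -107
Area = |Σ|/2 = 53.5.
Hole:
Apply the shoelace (surveyor's) formula: 2A = Σ (x_i·y_{i+1} − x_{i+1}·y_i), indices taken mod 3.
Cross-terms: -4, 6, 2  ⇒  Σ = 4
Area = |Σ|/2 = 2.
Net area = 53.5 − 2 = 51.5.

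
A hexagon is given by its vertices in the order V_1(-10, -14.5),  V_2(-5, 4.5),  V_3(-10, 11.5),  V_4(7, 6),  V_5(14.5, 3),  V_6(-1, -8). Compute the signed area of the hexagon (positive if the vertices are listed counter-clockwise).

-257.5

Σ = (-117.5) + (-12.5) + (-140.5) + (-66) + (-113) + (-65.5) = -515
Signed area = Σ/2 = -257.5 (negative ⇒ clockwise traversal).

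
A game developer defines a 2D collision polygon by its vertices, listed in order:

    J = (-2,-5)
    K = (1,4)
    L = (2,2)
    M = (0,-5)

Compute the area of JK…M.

14.5

Apply the shoelace (surveyor's) formula: 2A = Σ (x_i·y_{i+1} − x_{i+1}·y_i), indices taken mod 4.
J→K: (-2)(4) − (1)(-5) = -3
K→L: (1)(2) − (2)(4) = -6
L→M: (2)(-5) − (0)(2) = -10
M→J: (0)(-5) − (-2)(-5) = -10
Σ = -29
Area = |Σ|/2 = 14.5.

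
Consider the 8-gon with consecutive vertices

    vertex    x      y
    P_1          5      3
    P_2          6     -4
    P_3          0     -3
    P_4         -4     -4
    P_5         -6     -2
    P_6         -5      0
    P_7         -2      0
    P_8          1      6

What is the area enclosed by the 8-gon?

66.5

Apply the surveyor's formula: 2A = Σ (x_i·y_{i+1} − x_{i+1}·y_i), indices taken mod 8.
P_1→P_2: (5)(-4) − (6)(3) = -38
P_2→P_3: (6)(-3) − (0)(-4) = -18
P_3→P_4: (0)(-4) − (-4)(-3) = -12
P_4→P_5: (-4)(-2) − (-6)(-4) = -16
P_5→P_6: (-6)(0) − (-5)(-2) = -10
P_6→P_7: (-5)(0) − (-2)(0) = 0
P_7→P_8: (-2)(6) − (1)(0) = -12
P_8→P_1: (1)(3) − (5)(6) = -27
Σ = -133
Area = |Σ|/2 = 66.5.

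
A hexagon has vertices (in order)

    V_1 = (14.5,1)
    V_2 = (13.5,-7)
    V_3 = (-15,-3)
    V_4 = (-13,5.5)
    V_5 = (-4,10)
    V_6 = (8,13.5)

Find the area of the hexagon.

405.875

Cross-terms: -115, -145.5, -121.5, -108, -134, -187.75  ⇒  Σ = -811.75
Area = |Σ|/2 = 405.875.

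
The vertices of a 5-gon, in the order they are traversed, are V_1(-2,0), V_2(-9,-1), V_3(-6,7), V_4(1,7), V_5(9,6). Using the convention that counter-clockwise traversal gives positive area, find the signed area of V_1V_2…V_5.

Cross-terms: 2, -69, -49, -57, 12  ⇒  Σ = -161
Signed area = Σ/2 = -80.5 (negative ⇒ clockwise traversal).

-80.5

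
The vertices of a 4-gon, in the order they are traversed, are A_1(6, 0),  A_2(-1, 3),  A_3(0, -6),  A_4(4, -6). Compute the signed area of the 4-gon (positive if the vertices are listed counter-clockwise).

Apply Gauss's area formula: 2A = Σ (x_i·y_{i+1} − x_{i+1}·y_i), indices taken mod 4.
Σ = (18) + (6) + (24) + (36) = 84
Signed area = Σ/2 = 42 (positive ⇒ counter-clockwise traversal).

42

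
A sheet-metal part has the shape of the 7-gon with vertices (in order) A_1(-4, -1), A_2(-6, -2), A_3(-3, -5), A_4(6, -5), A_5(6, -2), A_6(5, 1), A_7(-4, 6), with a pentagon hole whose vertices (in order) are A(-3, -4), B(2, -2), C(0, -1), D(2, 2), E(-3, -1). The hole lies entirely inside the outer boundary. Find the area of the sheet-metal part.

70

Outer boundary:
Apply Gauss's area formula: 2A = Σ (x_i·y_{i+1} − x_{i+1}·y_i), indices taken mod 7.
Cross-terms: 2, 24, 45, 18, 16, 34, 28  ⇒  Σ = 167
Area = |Σ|/2 = 83.5.
Hole:
Σ = (14) + (-2) + (2) + (4) + (9) = 27
Area = |Σ|/2 = 13.5.
Net area = 83.5 − 13.5 = 70.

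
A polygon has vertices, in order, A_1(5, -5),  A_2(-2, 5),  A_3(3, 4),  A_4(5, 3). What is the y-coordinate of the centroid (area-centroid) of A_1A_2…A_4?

68/59

Apply Gauss's area formula. First the cross-terms c_i = x_i·y_{i+1} − x_{i+1}·y_i:
  15, -23, -11, -40  ⇒  2A = -59, A = -29.5.
Then Σ (y_i + y_{i+1})·c_i = -204, so ȳ = -204 / (6·(-29.5)) = 68/59.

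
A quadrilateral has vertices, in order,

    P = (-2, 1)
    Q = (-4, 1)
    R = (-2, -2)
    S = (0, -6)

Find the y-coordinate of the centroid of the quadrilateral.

Apply the shoelace formula. First the cross-terms c_i = x_i·y_{i+1} − x_{i+1}·y_i:
  2, 10, 12, -12  ⇒  2A = 12, A = 6.
Then Σ (y_i + y_{i+1})·c_i = -42, so ȳ = -42 / (6·6) = -7/6.

-7/6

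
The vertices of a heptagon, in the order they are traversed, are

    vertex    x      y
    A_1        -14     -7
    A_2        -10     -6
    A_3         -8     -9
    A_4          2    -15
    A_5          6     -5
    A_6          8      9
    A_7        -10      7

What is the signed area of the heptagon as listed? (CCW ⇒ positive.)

341

Σ = (14) + (42) + (138) + (80) + (94) + (146) + (168) = 682
Signed area = Σ/2 = 341 (positive ⇒ counter-clockwise traversal).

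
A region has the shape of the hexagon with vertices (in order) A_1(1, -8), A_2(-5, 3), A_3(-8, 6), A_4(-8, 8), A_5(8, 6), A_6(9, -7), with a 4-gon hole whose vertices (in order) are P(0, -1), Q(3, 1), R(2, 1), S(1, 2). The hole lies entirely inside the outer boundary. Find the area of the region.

Outer boundary:
Apply the surveyor's formula: 2A = Σ (x_i·y_{i+1} − x_{i+1}·y_i), indices taken mod 6.
Σ = (-37) + (-6) + (-16) + (-112) + (-110) + (-65) = -346
Area = |Σ|/2 = 173.
Hole:
P→Q: (0)(1) − (3)(-1) = 3
Q→R: (3)(1) − (2)(1) = 1
R→S: (2)(2) − (1)(1) = 3
S→P: (1)(-1) − (0)(2) = -1
Σ = 6
Area = |Σ|/2 = 3.
Net area = 173 − 3 = 170.

170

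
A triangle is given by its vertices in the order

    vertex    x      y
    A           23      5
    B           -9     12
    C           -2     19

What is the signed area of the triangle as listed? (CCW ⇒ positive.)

-136.5

Apply the shoelace (surveyor's) formula: 2A = Σ (x_i·y_{i+1} − x_{i+1}·y_i), indices taken mod 3.
Σ = (321) + (-147) + (-447) = -273
Signed area = Σ/2 = -136.5 (negative ⇒ clockwise traversal).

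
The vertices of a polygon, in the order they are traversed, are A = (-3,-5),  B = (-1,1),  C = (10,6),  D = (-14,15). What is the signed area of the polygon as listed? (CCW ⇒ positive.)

Apply the shoelace formula: 2A = Σ (x_i·y_{i+1} − x_{i+1}·y_i), indices taken mod 4.
Σ = (-8) + (-16) + (234) + (115) = 325
Signed area = Σ/2 = 162.5 (positive ⇒ counter-clockwise traversal).

162.5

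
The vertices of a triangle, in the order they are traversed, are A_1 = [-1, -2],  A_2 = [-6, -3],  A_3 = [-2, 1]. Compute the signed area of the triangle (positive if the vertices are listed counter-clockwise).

Apply the surveyor's formula: 2A = Σ (x_i·y_{i+1} − x_{i+1}·y_i), indices taken mod 3.
Σ = (-9) + (-12) + (5) = -16
Signed area = Σ/2 = -8 (negative ⇒ clockwise traversal).

-8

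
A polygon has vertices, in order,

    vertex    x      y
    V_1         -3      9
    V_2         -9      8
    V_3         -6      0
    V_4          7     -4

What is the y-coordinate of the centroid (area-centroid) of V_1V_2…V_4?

Apply the surveyor's formula. First the cross-terms c_i = x_i·y_{i+1} − x_{i+1}·y_i:
  57, 48, 24, 51  ⇒  2A = 180, A = 90.
Then Σ (y_i + y_{i+1})·c_i = 1512, so ȳ = 1512 / (6·90) = 2.8.

2.8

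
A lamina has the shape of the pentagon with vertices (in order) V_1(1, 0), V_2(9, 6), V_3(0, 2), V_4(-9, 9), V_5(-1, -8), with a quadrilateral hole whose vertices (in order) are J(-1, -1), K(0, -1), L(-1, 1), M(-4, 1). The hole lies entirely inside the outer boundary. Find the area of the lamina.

Outer boundary:
Cross-terms: 6, 18, 18, 81, 8  ⇒  Σ = 131
Area = |Σ|/2 = 65.5.
Hole:
Apply Gauss's area formula: 2A = Σ (x_i·y_{i+1} − x_{i+1}·y_i), indices taken mod 4.
Σ = (1) + (-1) + (3) + (5) = 8
Area = |Σ|/2 = 4.
Net area = 65.5 − 4 = 61.5.

61.5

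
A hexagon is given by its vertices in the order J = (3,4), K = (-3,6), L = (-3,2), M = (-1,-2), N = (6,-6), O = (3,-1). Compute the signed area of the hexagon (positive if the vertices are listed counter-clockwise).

Σ = (30) + (12) + (8) + (18) + (12) + (15) = 95
Signed area = Σ/2 = 47.5 (positive ⇒ counter-clockwise traversal).

47.5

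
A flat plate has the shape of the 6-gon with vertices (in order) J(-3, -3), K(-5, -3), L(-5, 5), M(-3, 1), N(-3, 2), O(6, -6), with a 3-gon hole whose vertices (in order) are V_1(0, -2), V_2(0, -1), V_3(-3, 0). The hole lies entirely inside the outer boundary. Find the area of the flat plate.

33

Outer boundary:
Σ = (-6) + (-40) + (10) + (-3) + (6) + (-36) = -69
Area = |Σ|/2 = 34.5.
Hole:
Σ = (0) + (-3) + (6) = 3
Area = |Σ|/2 = 1.5.
Net area = 34.5 − 1.5 = 33.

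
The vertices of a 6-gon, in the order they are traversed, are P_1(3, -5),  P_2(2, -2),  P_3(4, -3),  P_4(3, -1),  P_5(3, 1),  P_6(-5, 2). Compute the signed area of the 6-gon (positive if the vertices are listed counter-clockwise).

Apply the surveyor's formula: 2A = Σ (x_i·y_{i+1} − x_{i+1}·y_i), indices taken mod 6.
Σ = (4) + (2) + (5) + (6) + (11) + (19) = 47
Signed area = Σ/2 = 23.5 (positive ⇒ counter-clockwise traversal).

23.5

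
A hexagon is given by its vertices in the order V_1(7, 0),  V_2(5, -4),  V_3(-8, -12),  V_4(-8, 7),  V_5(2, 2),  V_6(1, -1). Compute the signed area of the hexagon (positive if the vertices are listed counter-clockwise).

-149.5

V_1→V_2: (7)(-4) − (5)(0) = -28
V_2→V_3: (5)(-12) − (-8)(-4) = -92
V_3→V_4: (-8)(7) − (-8)(-12) = -152
V_4→V_5: (-8)(2) − (2)(7) = -30
V_5→V_6: (2)(-1) − (1)(2) = -4
V_6→V_1: (1)(0) − (7)(-1) = 7
Σ = -299
Signed area = Σ/2 = -149.5 (negative ⇒ clockwise traversal).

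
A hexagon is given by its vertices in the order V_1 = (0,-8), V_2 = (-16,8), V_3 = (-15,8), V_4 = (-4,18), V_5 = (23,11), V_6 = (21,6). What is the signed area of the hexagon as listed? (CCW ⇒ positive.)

-546.5

Σ = (-128) + (-8) + (-238) + (-458) + (-93) + (-168) = -1093
Signed area = Σ/2 = -546.5 (negative ⇒ clockwise traversal).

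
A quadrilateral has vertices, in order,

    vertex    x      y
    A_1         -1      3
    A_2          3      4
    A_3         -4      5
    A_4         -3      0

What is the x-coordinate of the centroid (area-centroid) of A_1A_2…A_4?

-1.75

Apply the shoelace formula. First the cross-terms c_i = x_i·y_{i+1} − x_{i+1}·y_i:
  -13, 31, 15, -9  ⇒  2A = 24, A = 12.
Then Σ (x_i + x_{i+1})·c_i = -126, so x̄ = -126 / (6·12) = -1.75.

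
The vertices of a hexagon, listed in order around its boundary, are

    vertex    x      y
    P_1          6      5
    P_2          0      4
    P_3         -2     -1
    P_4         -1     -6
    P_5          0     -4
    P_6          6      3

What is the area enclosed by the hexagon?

Apply the shoelace formula: 2A = Σ (x_i·y_{i+1} − x_{i+1}·y_i), indices taken mod 6.
Σ = (24) + (8) + (11) + (4) + (24) + (12) = 83
Area = |Σ|/2 = 41.5.

41.5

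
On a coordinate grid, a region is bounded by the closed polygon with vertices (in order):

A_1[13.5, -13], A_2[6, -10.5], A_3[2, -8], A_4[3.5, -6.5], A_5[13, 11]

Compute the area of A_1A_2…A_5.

Σ = (-63.75) + (-27) + (15) + (123) + (-317.5) = -270.25
Area = |Σ|/2 = 135.125.

135.125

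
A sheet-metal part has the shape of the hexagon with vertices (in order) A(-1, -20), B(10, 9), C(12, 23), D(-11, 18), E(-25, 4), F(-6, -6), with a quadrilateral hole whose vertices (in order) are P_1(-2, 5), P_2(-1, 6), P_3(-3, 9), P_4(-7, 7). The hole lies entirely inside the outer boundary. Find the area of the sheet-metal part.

Outer boundary:
Apply the shoelace formula: 2A = Σ (x_i·y_{i+1} − x_{i+1}·y_i), indices taken mod 6.
A→B: (-1)(9) − (10)(-20) = 191
B→C: (10)(23) − (12)(9) = 122
C→D: (12)(18) − (-11)(23) = 469
D→E: (-11)(4) − (-25)(18) = 406
E→F: (-25)(-6) − (-6)(4) = 174
F→A: (-6)(-20) − (-1)(-6) = 114
Σ = 1476
Area = |Σ|/2 = 738.
Hole:
Apply the shoelace formula: 2A = Σ (x_i·y_{i+1} − x_{i+1}·y_i), indices taken mod 4.
P_1→P_2: (-2)(6) − (-1)(5) = -7
P_2→P_3: (-1)(9) − (-3)(6) = 9
P_3→P_4: (-3)(7) − (-7)(9) = 42
P_4→P_1: (-7)(5) − (-2)(7) = -21
Σ = 23
Area = |Σ|/2 = 11.5.
Net area = 738 − 11.5 = 726.5.

726.5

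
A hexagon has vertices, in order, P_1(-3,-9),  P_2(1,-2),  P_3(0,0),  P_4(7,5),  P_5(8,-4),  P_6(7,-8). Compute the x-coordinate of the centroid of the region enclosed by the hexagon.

Apply the shoelace formula. First the cross-terms c_i = x_i·y_{i+1} − x_{i+1}·y_i:
  15, 0, 0, -68, -36, -87  ⇒  2A = -176, A = -88.
Then Σ (x_i + x_{i+1})·c_i = -1938, so x̄ = -1938 / (6·(-88)) = 323/88.

323/88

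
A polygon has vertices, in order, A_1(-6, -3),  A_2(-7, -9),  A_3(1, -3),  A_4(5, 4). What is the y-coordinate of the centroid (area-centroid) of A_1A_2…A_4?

-8/3

Apply the shoelace (surveyor's) formula. First the cross-terms c_i = x_i·y_{i+1} − x_{i+1}·y_i:
  33, 30, 19, 9  ⇒  2A = 91, A = 45.5.
Then Σ (y_i + y_{i+1})·c_i = -728, so ȳ = -728 / (6·45.5) = -8/3.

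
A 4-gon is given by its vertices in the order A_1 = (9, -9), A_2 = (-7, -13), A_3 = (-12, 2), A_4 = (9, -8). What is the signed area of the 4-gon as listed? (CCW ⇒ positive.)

-140.5

Apply the shoelace (surveyor's) formula: 2A = Σ (x_i·y_{i+1} − x_{i+1}·y_i), indices taken mod 4.
A_1→A_2: (9)(-13) − (-7)(-9) = -180
A_2→A_3: (-7)(2) − (-12)(-13) = -170
A_3→A_4: (-12)(-8) − (9)(2) = 78
A_4→A_1: (9)(-9) − (9)(-8) = -9
Σ = -281
Signed area = Σ/2 = -140.5 (negative ⇒ clockwise traversal).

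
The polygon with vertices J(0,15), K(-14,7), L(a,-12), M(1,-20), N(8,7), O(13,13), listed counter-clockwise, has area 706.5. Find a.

-24

Write out the shoelace sum; only the two edges meeting at L involve a:
2·Area = [((-14)·(-12) − a·7) + (a·(-20) − 1·(-12))] + 585
       = -27·a + 765 = 1413
⇒ a = -24.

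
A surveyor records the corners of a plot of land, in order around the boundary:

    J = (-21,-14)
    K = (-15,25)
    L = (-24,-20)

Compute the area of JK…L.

40.5

Apply the shoelace (surveyor's) formula: 2A = Σ (x_i·y_{i+1} − x_{i+1}·y_i), indices taken mod 3.
Σ = (-735) + (900) + (-84) = 81
Area = |Σ|/2 = 40.5.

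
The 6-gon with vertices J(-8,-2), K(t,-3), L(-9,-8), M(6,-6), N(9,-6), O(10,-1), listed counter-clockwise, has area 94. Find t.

Write out the shoelace sum; only the two edges meeting at K involve t:
2·Area = [((-8)·(-3) − t·(-2)) + (t·(-8) − (-9)·(-3))] + 143
       = -6·t + 140 = 188
⇒ t = -8.

-8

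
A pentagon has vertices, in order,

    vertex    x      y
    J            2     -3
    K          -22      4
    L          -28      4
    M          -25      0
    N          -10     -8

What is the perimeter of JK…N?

66

|JK| = √((-24)² + (7)²) = √625 = 25
|KL| = √((-6)² + (0)²) = √36 = 6
|LM| = √((3)² + (-4)²) = √25 = 5
|MN| = √((15)² + (-8)²) = √289 = 17
|NJ| = √((12)² + (5)²) = √169 = 13
Perimeter = 25 + 6 + 5 + 17 + 13 = 66.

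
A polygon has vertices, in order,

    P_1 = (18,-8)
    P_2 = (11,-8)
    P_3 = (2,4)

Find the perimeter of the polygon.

42

|P_1P_2| = √((-7)² + (0)²) = √49 = 7
|P_2P_3| = √((-9)² + (12)²) = √225 = 15
|P_3P_1| = √((16)² + (-12)²) = √400 = 20
Perimeter = 7 + 15 + 20 = 42.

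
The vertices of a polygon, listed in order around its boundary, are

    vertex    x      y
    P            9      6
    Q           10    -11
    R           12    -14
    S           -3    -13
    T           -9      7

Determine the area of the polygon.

Apply the shoelace formula: 2A = Σ (x_i·y_{i+1} − x_{i+1}·y_i), indices taken mod 5.
Σ = (-159) + (-8) + (-198) + (-138) + (-117) = -620
Area = |Σ|/2 = 310.

310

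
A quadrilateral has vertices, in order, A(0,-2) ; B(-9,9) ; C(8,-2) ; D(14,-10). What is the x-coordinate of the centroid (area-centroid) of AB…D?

55/19

Apply the surveyor's formula. First the cross-terms c_i = x_i·y_{i+1} − x_{i+1}·y_i:
  -18, -54, -52, -28  ⇒  2A = -152, A = -76.
Then Σ (x_i + x_{i+1})·c_i = -1320, so x̄ = -1320 / (6·(-76)) = 55/19.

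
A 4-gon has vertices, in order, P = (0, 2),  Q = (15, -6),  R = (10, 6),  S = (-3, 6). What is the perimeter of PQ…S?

|PQ| = √((15)² + (-8)²) = √289 = 17
|QR| = √((-5)² + (12)²) = √169 = 13
|RS| = √((-13)² + (0)²) = √169 = 13
|SP| = √((3)² + (-4)²) = √25 = 5
Perimeter = 17 + 13 + 13 + 5 = 48.

48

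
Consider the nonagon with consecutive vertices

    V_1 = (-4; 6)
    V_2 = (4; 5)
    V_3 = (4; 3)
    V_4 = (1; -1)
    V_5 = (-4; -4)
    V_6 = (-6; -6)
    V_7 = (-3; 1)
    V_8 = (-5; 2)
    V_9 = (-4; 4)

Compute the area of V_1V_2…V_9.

56

Apply the shoelace (surveyor's) formula: 2A = Σ (x_i·y_{i+1} − x_{i+1}·y_i), indices taken mod 9.
Σ = (-44) + (-8) + (-7) + (-8) + (0) + (-24) + (-1) + (-12) + (-8) = -112
Area = |Σ|/2 = 56.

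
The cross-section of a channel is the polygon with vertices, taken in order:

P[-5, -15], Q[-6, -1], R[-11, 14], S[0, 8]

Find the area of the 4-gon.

114

Apply the shoelace (surveyor's) formula: 2A = Σ (x_i·y_{i+1} − x_{i+1}·y_i), indices taken mod 4.
Σ = (-85) + (-95) + (-88) + (40) = -228
Area = |Σ|/2 = 114.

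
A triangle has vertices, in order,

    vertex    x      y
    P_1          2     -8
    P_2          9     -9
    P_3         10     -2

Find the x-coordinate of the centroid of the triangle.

7

Apply the surveyor's formula. First the cross-terms c_i = x_i·y_{i+1} − x_{i+1}·y_i:
  54, 72, -76  ⇒  2A = 50, A = 25.
Then Σ (x_i + x_{i+1})·c_i = 1050, so x̄ = 1050 / (6·25) = 7.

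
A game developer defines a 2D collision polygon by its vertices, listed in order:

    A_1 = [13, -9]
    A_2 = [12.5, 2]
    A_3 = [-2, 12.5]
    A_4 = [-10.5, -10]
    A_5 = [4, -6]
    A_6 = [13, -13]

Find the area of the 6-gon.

315.5

A_1→A_2: (13)(2) − (12.5)(-9) = 138.5
A_2→A_3: (12.5)(12.5) − (-2)(2) = 160.25
A_3→A_4: (-2)(-10) − (-10.5)(12.5) = 151.25
A_4→A_5: (-10.5)(-6) − (4)(-10) = 103
A_5→A_6: (4)(-13) − (13)(-6) = 26
A_6→A_1: (13)(-9) − (13)(-13) = 52
Σ = 631
Area = |Σ|/2 = 315.5.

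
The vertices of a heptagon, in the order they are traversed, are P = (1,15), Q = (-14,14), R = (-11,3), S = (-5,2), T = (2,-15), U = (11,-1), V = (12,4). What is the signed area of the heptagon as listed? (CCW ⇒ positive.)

P→Q: (1)(14) − (-14)(15) = 224
Q→R: (-14)(3) − (-11)(14) = 112
R→S: (-11)(2) − (-5)(3) = -7
S→T: (-5)(-15) − (2)(2) = 71
T→U: (2)(-1) − (11)(-15) = 163
U→V: (11)(4) − (12)(-1) = 56
V→P: (12)(15) − (1)(4) = 176
Σ = 795
Signed area = Σ/2 = 397.5 (positive ⇒ counter-clockwise traversal).

397.5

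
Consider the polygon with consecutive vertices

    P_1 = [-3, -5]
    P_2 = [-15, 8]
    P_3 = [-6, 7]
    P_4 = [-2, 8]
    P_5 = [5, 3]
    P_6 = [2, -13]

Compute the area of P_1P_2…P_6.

Σ = (-99) + (-57) + (-34) + (-46) + (-71) + (-49) = -356
Area = |Σ|/2 = 178.

178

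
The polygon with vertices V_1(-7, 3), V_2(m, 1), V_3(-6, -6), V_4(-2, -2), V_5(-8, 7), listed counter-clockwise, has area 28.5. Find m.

Write out the shoelace sum; only the two edges meeting at V_2 involve m:
2·Area = [((-7)·1 − m·3) + (m·(-6) − (-6)·1)] + -5
       = -9·m + -6 = 57
⇒ m = -7.

-7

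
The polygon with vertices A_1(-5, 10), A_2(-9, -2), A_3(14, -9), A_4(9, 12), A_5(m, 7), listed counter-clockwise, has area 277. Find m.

1

Write out the shoelace sum; only the two edges meeting at A_5 involve m:
2·Area = [(9·7 − m·12) + (m·10 − (-5)·7)] + 458
       = -2·m + 556 = 554
⇒ m = 1.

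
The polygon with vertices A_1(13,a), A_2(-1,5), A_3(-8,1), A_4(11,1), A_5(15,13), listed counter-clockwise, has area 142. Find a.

The doubled signed area Σ (x_i y_{i+1} − x_{i+1} y_i) is linear in a.
With a=0 it equals 44; the coefficient of a is 16 (from the two edges through A_1).
So 16·a + 44 = 2·142 = 284 ⇒ a = 15.

15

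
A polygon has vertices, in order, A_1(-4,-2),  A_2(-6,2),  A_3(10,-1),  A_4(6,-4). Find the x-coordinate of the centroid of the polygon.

Apply the shoelace (surveyor's) formula. First the cross-terms c_i = x_i·y_{i+1} − x_{i+1}·y_i:
  -20, -14, -34, -28  ⇒  2A = -96, A = -48.
Then Σ (x_i + x_{i+1})·c_i = -456, so x̄ = -456 / (6·(-48)) = 19/12.

19/12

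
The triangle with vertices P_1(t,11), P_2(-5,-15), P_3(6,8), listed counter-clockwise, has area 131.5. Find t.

The doubled signed area Σ (x_i y_{i+1} − x_{i+1} y_i) is linear in t.
With t=0 it equals 171; the coefficient of t is -23 (from the two edges through P_1).
So -23·t + 171 = 2·131.5 = 263 ⇒ t = -4.

-4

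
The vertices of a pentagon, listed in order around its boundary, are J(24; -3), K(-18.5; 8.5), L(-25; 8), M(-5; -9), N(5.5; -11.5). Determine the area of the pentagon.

Cross-terms: 148.5, 64.5, 265, 107, 259.5  ⇒  Σ = 844.5
Area = |Σ|/2 = 422.25.

422.25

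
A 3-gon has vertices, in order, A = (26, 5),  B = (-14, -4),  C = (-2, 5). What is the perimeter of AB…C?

84

|AB| = √((-40)² + (-9)²) = √1681 = 41
|BC| = √((12)² + (9)²) = √225 = 15
|CA| = √((28)² + (0)²) = √784 = 28
Perimeter = 41 + 15 + 28 = 84.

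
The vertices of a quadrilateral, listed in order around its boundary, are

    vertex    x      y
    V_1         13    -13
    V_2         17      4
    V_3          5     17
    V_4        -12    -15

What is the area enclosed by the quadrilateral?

511

Apply the surveyor's formula: 2A = Σ (x_i·y_{i+1} − x_{i+1}·y_i), indices taken mod 4.
Σ = (273) + (269) + (129) + (351) = 1022
Area = |Σ|/2 = 511.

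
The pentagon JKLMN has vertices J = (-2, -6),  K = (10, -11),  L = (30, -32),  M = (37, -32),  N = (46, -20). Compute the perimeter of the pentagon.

114

|JK| = √((12)² + (-5)²) = √169 = 13
|KL| = √((20)² + (-21)²) = √841 = 29
|LM| = √((7)² + (0)²) = √49 = 7
|MN| = √((9)² + (12)²) = √225 = 15
|NJ| = √((-48)² + (14)²) = √2500 = 50
Perimeter = 13 + 29 + 7 + 15 + 50 = 114.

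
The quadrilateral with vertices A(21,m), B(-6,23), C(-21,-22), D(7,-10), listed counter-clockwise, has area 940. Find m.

The doubled signed area Σ (x_i y_{i+1} − x_{i+1} y_i) is linear in m.
With m=0 it equals 1672; the coefficient of m is 13 (from the two edges through A).
So 13·m + 1672 = 2·940 = 1880 ⇒ m = 16.

16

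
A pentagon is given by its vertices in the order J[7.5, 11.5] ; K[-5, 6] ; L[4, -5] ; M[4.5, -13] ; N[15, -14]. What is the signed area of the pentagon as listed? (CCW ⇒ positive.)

241.75

J→K: (7.5)(6) − (-5)(11.5) = 102.5
K→L: (-5)(-5) − (4)(6) = 1
L→M: (4)(-13) − (4.5)(-5) = -29.5
M→N: (4.5)(-14) − (15)(-13) = 132
N→J: (15)(11.5) − (7.5)(-14) = 277.5
Σ = 483.5
Signed area = Σ/2 = 241.75 (positive ⇒ counter-clockwise traversal).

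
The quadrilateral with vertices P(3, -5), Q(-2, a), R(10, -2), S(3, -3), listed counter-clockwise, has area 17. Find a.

Write out the shoelace sum; only the two edges meeting at Q involve a:
2·Area = [(3·a − (-2)·(-5)) + ((-2)·(-2) − 10·a)] + -30
       = -7·a + -36 = 34
⇒ a = -10.

-10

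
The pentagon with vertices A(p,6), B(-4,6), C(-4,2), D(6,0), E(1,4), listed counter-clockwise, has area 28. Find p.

-1

The doubled signed area Σ (x_i y_{i+1} − x_{i+1} y_i) is linear in p.
With p=0 it equals 58; the coefficient of p is 2 (from the two edges through A).
So 2·p + 58 = 2·28 = 56 ⇒ p = -1.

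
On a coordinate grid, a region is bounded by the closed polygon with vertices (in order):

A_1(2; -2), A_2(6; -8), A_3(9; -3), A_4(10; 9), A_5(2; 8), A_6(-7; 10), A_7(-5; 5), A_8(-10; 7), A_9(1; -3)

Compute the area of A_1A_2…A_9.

Apply the shoelace (surveyor's) formula: 2A = Σ (x_i·y_{i+1} − x_{i+1}·y_i), indices taken mod 9.
Σ = (-4) + (54) + (111) + (62) + (76) + (15) + (15) + (23) + (4) = 356
Area = |Σ|/2 = 178.

178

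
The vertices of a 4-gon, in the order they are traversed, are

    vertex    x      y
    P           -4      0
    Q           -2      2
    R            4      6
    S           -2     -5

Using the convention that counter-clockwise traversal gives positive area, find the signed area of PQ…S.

Σ = (-8) + (-20) + (-8) + (-20) = -56
Signed area = Σ/2 = -28 (negative ⇒ clockwise traversal).

-28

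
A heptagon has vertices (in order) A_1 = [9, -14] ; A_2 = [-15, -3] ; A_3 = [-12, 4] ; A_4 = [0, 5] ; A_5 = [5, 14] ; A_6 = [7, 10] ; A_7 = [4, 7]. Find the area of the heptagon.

288

Σ = (-237) + (-96) + (-60) + (-25) + (-48) + (9) + (-119) = -576
Area = |Σ|/2 = 288.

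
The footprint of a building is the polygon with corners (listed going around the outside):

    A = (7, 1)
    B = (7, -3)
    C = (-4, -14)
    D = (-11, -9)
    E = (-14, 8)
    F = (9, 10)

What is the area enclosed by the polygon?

371.5

A→B: (7)(-3) − (7)(1) = -28
B→C: (7)(-14) − (-4)(-3) = -110
C→D: (-4)(-9) − (-11)(-14) = -118
D→E: (-11)(8) − (-14)(-9) = -214
E→F: (-14)(10) − (9)(8) = -212
F→A: (9)(1) − (7)(10) = -61
Σ = -743
Area = |Σ|/2 = 371.5.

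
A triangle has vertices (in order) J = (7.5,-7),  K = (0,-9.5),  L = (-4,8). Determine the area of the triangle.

70.625

Σ = (-71.25) + (-38) + (-32) = -141.25
Area = |Σ|/2 = 70.625.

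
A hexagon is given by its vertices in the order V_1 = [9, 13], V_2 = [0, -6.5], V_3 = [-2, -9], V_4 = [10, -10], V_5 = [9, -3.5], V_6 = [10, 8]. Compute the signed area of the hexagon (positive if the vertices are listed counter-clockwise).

129.25

Apply the shoelace (surveyor's) formula: 2A = Σ (x_i·y_{i+1} − x_{i+1}·y_i), indices taken mod 6.
Σ = (-58.5) + (-13) + (110) + (55) + (107) + (58) = 258.5
Signed area = Σ/2 = 129.25 (positive ⇒ counter-clockwise traversal).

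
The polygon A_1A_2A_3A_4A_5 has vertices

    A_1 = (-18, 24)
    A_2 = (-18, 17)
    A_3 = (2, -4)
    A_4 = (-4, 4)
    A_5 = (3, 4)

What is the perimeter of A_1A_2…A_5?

|A_1A_2| = √((0)² + (-7)²) = √49 = 7
|A_2A_3| = √((20)² + (-21)²) = √841 = 29
|A_3A_4| = √((-6)² + (8)²) = √100 = 10
|A_4A_5| = √((7)² + (0)²) = √49 = 7
|A_5A_1| = √((-21)² + (20)²) = √841 = 29
Perimeter = 7 + 29 + 10 + 7 + 29 = 82.

82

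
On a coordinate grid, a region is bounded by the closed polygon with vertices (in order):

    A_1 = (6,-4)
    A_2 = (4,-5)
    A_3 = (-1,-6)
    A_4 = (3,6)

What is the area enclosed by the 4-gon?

39.5

Apply the surveyor's formula: 2A = Σ (x_i·y_{i+1} − x_{i+1}·y_i), indices taken mod 4.
A_1→A_2: (6)(-5) − (4)(-4) = -14
A_2→A_3: (4)(-6) − (-1)(-5) = -29
A_3→A_4: (-1)(6) − (3)(-6) = 12
A_4→A_1: (3)(-4) − (6)(6) = -48
Σ = -79
Area = |Σ|/2 = 39.5.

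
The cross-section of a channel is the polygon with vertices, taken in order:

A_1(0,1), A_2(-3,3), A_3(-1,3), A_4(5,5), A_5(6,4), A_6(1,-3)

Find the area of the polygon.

Apply Gauss's area formula: 2A = Σ (x_i·y_{i+1} − x_{i+1}·y_i), indices taken mod 6.
A_1→A_2: (0)(3) − (-3)(1) = 3
A_2→A_3: (-3)(3) − (-1)(3) = -6
A_3→A_4: (-1)(5) − (5)(3) = -20
A_4→A_5: (5)(4) − (6)(5) = -10
A_5→A_6: (6)(-3) − (1)(4) = -22
A_6→A_1: (1)(1) − (0)(-3) = 1
Σ = -54
Area = |Σ|/2 = 27.

27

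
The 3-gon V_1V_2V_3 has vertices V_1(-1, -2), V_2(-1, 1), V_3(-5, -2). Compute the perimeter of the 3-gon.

|V_1V_2| = √((0)² + (3)²) = √9 = 3
|V_2V_3| = √((-4)² + (-3)²) = √25 = 5
|V_3V_1| = √((4)² + (0)²) = √16 = 4
Perimeter = 3 + 5 + 4 = 12.

12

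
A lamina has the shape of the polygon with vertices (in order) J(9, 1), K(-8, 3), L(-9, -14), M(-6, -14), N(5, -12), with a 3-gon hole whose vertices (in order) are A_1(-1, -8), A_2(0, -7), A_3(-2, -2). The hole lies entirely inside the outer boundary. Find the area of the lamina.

232

Outer boundary:
Cross-terms: 35, 139, 42, 142, 113  ⇒  Σ = 471
Area = |Σ|/2 = 235.5.
Hole:
Apply the surveyor's formula: 2A = Σ (x_i·y_{i+1} − x_{i+1}·y_i), indices taken mod 3.
Σ = (7) + (-14) + (14) = 7
Area = |Σ|/2 = 3.5.
Net area = 235.5 − 3.5 = 232.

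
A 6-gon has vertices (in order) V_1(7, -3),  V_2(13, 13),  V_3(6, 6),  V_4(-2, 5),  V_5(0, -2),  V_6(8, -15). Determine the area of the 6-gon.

Σ = (130) + (0) + (42) + (4) + (16) + (81) = 273
Area = |Σ|/2 = 136.5.

136.5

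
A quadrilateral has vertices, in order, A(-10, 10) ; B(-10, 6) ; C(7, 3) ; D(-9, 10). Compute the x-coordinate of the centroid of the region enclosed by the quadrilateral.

-968/225

Apply Gauss's area formula. First the cross-terms c_i = x_i·y_{i+1} − x_{i+1}·y_i:
  40, -72, 97, 10  ⇒  2A = 75, A = 37.5.
Then Σ (x_i + x_{i+1})·c_i = -968, so x̄ = -968 / (6·37.5) = -968/225.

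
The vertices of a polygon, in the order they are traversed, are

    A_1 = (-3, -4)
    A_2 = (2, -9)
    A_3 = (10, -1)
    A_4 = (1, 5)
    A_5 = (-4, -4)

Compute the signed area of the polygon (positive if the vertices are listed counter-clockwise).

Σ = (35) + (88) + (51) + (16) + (4) = 194
Signed area = Σ/2 = 97 (positive ⇒ counter-clockwise traversal).

97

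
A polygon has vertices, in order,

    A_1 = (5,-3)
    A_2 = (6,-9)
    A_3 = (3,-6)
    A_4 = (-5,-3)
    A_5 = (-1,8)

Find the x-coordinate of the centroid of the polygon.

38/93

Apply Gauss's area formula. First the cross-terms c_i = x_i·y_{i+1} − x_{i+1}·y_i:
  -27, -9, -39, -43, -37  ⇒  2A = -155, A = -77.5.
Then Σ (x_i + x_{i+1})·c_i = -190, so x̄ = -190 / (6·(-77.5)) = 38/93.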